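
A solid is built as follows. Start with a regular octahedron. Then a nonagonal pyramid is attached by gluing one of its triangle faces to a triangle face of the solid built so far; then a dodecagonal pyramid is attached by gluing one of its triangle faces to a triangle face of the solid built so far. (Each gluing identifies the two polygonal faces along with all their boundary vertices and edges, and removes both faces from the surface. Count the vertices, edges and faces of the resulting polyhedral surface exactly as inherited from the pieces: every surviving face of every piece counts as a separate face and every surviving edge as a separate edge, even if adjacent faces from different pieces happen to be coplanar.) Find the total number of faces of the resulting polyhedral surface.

A regular octahedron: V=6, E=12, F=8.
Attach a nonagonal pyramid (V=10, E=18, F=10) along a 3-gon: merge 3 vertices and 3 edges, delete both glued faces → V=13, E=27, F=16.
Attach a dodecagonal pyramid (V=13, E=24, F=13) along a 3-gon: merge 3 vertices and 3 edges, delete both glued faces → V=23, E=48, F=27.
Check: V − E + F = 23 − 48 + 27 = 2.

27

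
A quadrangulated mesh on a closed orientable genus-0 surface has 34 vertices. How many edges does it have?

64

χ = 2 − 2·0 = 2, and every face is a square so 4F = 2E.
V − E + F = 2 with E = 4F/2 gives 34 − (4/2 − 1)·F = 2, so F = 32 and E = 64.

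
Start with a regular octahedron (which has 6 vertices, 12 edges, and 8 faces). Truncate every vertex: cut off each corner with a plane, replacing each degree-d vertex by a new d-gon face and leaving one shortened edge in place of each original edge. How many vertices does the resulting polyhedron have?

Truncation replaces each original edge-end by a new vertex, so V′ = 2E = 24.
Each original edge survives, and each old vertex of degree d contributes d new edges; summing degrees gives Σd = 2E, so E′ = E + 2E = 3E = 36.
Each original face survives and each original vertex becomes one new face: F′ = F + V = 14.

24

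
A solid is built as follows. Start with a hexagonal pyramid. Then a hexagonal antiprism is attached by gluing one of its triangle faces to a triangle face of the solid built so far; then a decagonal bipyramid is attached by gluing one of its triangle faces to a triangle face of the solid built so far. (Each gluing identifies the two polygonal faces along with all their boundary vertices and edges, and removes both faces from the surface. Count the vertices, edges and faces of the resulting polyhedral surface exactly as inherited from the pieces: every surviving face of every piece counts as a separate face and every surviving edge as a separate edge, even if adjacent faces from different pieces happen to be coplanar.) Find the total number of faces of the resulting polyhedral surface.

A hexagonal pyramid: V=7, E=12, F=7.
Attach a hexagonal antiprism (V=12, E=24, F=14) along a 3-gon: merge 3 vertices and 3 edges, delete both glued faces → V=16, E=33, F=19.
Attach a decagonal bipyramid (V=12, E=30, F=20) along a 3-gon: merge 3 vertices and 3 edges, delete both glued faces → V=25, E=60, F=37.
Check: V − E + F = 25 − 60 + 37 = 2.

37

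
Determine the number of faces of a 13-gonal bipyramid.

A bipyramid over an n-gon has 2n triangular faces and n + 2 vertices: V = 13 + 2 = 15, E = 3·13 = 39, F = 2·13 = 26.

26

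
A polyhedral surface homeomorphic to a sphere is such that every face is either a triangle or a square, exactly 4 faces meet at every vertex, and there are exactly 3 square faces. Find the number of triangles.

Let x be the number of triangles; then F = 3 + x.
Edge–face incidences: 2E = 4·3 + 3·x = 12 + 3x.
Every vertex has degree 4, so 4V = 2E.
Euler: V − E + F = 2 ⇒ (2E)/4 − E + (3 + x) = 2.
Multiply by 8: 2·(2E) − 4·(2E) + 8·(3 + x) = 16, i.e. 24 + 8x − 2·(12 + 3x) = 16.
Collecting terms: 2x = 16, so x = 8.
Then 2E = 12 + 3·8 = 36, so E = 18, V = 2E/4 = 9, F = 3 + 8 = 11.

8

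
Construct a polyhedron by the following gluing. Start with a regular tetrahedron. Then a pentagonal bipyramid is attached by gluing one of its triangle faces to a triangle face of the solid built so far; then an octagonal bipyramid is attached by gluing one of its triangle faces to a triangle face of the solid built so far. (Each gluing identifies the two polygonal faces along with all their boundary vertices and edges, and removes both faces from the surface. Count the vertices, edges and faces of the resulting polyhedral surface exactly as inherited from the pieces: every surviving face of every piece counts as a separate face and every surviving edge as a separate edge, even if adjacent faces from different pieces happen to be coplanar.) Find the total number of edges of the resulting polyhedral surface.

39

A regular tetrahedron: V=4, E=6, F=4.
Attach a pentagonal bipyramid (V=7, E=15, F=10) along a 3-gon: merge 3 vertices and 3 edges, delete both glued faces → V=8, E=18, F=12.
Attach an octagonal bipyramid (V=10, E=24, F=16) along a 3-gon: merge 3 vertices and 3 edges, delete both glued faces → V=15, E=39, F=26.
Check: V − E + F = 15 − 39 + 26 = 2.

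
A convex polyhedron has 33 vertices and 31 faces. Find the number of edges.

62

Here V − E + F = 2.
E = V + F − (2) = 33 + 31 − (2) = 62.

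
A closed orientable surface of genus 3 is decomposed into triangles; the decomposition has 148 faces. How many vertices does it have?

χ = 2 − 2·3 = -4, and every face is a triangle so 3F = 2E.
E = 3·148/2 = 222. Then V = -4 + E − F = -4 + 222 − 148 = 70.

70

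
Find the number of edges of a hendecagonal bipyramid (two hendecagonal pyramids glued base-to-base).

A bipyramid over an n-gon has 2n triangular faces and n + 2 vertices: V = 11 + 2 = 13, E = 3·11 = 33, F = 2·11 = 22.

33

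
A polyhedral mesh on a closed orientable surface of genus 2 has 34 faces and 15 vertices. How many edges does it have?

For a closed orientable surface of genus 2, χ = 2 − 2·2 = -2.
E = V + F − (-2) = 15 + 34 − (-2) = 51.

51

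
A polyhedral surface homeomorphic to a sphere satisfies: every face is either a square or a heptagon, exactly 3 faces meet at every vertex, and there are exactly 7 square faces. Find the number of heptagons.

Let x be the number of heptagons; then F = 7 + x.
Edge–face incidences: 2E = 4·7 + 7·x = 28 + 7x.
Every vertex has degree 3, so 3V = 2E.
Euler: V − E + F = 2 ⇒ (2E)/3 − E + (7 + x) = 2.
Multiply by 6: 2·(2E) − 3·(2E) + 6·(7 + x) = 12, i.e. 42 + 6x − (28 + 7x) = 12.
Collecting terms: −x + 14 = 12, so −x = −2, so x = 2.
Then 2E = 28 + 7·2 = 42, so E = 21, V = 2E/3 = 14, F = 7 + 2 = 9.

2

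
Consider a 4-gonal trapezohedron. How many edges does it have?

The n-trapezohedron (dual of the n-antiprism) has V = 2·4 + 2 = 10, E = 4·4 = 16, F = 2·4 = 8.

16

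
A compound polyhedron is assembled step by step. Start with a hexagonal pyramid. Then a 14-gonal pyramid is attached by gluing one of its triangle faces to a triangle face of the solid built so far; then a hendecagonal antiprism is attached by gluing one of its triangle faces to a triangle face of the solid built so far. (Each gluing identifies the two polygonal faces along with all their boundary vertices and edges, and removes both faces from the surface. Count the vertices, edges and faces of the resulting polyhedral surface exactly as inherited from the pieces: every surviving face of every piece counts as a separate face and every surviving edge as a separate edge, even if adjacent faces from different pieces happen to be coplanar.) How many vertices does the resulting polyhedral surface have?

A hexagonal pyramid: V=7, E=12, F=7.
Attach a 14-gonal pyramid (V=15, E=28, F=15) along a 3-gon: merge 3 vertices and 3 edges, delete both glued faces → V=19, E=37, F=20.
Attach a hendecagonal antiprism (V=22, E=44, F=24) along a 3-gon: merge 3 vertices and 3 edges, delete both glued faces → V=38, E=78, F=42.
Check: V − E + F = 38 − 78 + 42 = 2.

38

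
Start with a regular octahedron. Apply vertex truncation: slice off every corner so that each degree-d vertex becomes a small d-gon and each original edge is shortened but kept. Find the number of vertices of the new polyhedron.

24

The base solid has V = 6, E = 12, F = 8.
Truncation replaces each original edge-end by a new vertex, so V′ = 2E = 24.
Each original edge survives, and each old vertex of degree d contributes d new edges; summing degrees gives Σd = 2E, so E′ = E + 2E = 3E = 36.
Each original face survives and each original vertex becomes one new face: F′ = F + V = 14.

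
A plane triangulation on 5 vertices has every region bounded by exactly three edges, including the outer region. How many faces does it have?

In a plane triangulation 3F = 2E and V − E + F = 2, so F = 2V − 4 = 2·5 − 4 = 6.

6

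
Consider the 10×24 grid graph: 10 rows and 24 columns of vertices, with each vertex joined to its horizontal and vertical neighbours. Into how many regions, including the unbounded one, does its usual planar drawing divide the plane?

The grid has V = 10·24 = 240 vertices and E = 10·23 + 24·9 = 446 edges.
F = 2 − V + E = 2 − 240 + 446 = 208.

208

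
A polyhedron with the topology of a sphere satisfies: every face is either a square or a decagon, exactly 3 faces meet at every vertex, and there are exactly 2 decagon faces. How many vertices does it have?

20

Let x be the number of squares; then F = 2 + x.
Edge–face incidences: 2E = 10·2 + 4·x = 20 + 4x.
Every vertex has degree 3, so 3V = 2E.
Euler: V − E + F = 2 ⇒ (2E)/3 − E + (2 + x) = 2.
Multiply by 6: 2·(2E) − 3·(2E) + 6·(2 + x) = 12, i.e. 12 + 6x − (20 + 4x) = 12.
Collecting terms: 2x − 8 = 12, so 2x = 20, so x = 10.
Then 2E = 20 + 4·10 = 60, so E = 30, V = 2E/3 = 20, F = 2 + 10 = 12.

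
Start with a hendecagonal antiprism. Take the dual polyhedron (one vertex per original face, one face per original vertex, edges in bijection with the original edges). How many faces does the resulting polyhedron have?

The base solid has V = 22, E = 44, F = 24.
The dual swaps V and F and preserves E: V′ = F = 24, E′ = E = 44, F′ = V = 22.

22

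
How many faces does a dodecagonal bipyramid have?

24

A bipyramid over an n-gon has 2n triangular faces and n + 2 vertices: V = 12 + 2 = 14, E = 3·12 = 36, F = 2·12 = 24.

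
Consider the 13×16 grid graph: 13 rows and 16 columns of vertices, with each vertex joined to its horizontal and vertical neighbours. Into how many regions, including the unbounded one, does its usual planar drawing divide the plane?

181

The grid has V = 13·16 = 208 vertices and E = 13·15 + 16·12 = 387 edges.
F = 2 − V + E = 2 − 208 + 387 = 181.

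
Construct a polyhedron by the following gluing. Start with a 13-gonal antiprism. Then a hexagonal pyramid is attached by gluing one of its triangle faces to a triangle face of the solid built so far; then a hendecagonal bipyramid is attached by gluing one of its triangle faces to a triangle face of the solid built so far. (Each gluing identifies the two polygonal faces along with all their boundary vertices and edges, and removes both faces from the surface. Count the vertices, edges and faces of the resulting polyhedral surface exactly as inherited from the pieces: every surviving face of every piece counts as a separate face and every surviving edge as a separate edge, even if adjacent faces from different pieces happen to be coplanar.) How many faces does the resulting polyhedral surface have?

A 13-gonal antiprism: V=26, E=52, F=28.
Attach a hexagonal pyramid (V=7, E=12, F=7) along a 3-gon: merge 3 vertices and 3 edges, delete both glued faces → V=30, E=61, F=33.
Attach a hendecagonal bipyramid (V=13, E=33, F=22) along a 3-gon: merge 3 vertices and 3 edges, delete both glued faces → V=40, E=91, F=53.
Check: V − E + F = 40 − 91 + 53 = 2.

53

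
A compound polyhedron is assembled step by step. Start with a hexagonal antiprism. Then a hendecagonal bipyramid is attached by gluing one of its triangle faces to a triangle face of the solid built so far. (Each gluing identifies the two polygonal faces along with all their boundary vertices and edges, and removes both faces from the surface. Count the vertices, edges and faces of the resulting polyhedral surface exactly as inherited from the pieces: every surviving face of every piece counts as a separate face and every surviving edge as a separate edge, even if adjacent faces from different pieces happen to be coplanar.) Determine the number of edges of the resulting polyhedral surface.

54

A hexagonal antiprism: V=12, E=24, F=14.
Attach a hendecagonal bipyramid (V=13, E=33, F=22) along a 3-gon: merge 3 vertices and 3 edges, delete both glued faces → V=22, E=54, F=34.
Check: V − E + F = 22 − 54 + 34 = 2.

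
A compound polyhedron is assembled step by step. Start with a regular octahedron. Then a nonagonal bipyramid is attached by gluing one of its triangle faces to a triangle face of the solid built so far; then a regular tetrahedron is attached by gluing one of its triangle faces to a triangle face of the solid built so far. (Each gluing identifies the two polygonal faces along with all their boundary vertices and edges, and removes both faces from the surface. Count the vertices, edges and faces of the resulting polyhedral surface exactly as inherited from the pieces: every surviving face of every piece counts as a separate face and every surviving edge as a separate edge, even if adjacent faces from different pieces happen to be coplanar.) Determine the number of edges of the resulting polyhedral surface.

39

A regular octahedron: V=6, E=12, F=8.
Attach a nonagonal bipyramid (V=11, E=27, F=18) along a 3-gon: merge 3 vertices and 3 edges, delete both glued faces → V=14, E=36, F=24.
Attach a regular tetrahedron (V=4, E=6, F=4) along a 3-gon: merge 3 vertices and 3 edges, delete both glued faces → V=15, E=39, F=26.
Check: V − E + F = 15 − 39 + 26 = 2.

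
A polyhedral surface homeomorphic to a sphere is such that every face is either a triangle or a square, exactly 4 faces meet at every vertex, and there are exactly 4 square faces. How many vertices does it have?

10

Let x be the number of triangles; then F = 4 + x.
Edge–face incidences: 2E = 4·4 + 3·x = 16 + 3x.
Every vertex has degree 4, so 4V = 2E.
Euler: V − E + F = 2 ⇒ (2E)/4 − E + (4 + x) = 2.
Multiply by 8: 2·(2E) − 4·(2E) + 8·(4 + x) = 16, i.e. 32 + 8x − 2·(16 + 3x) = 16.
Collecting terms: 2x = 16, so x = 8.
Then 2E = 16 + 3·8 = 40, so E = 20, V = 2E/4 = 10, F = 4 + 8 = 12.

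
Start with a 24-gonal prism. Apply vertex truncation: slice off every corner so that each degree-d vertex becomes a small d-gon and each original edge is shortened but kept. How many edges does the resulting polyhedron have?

216

The base solid has V = 48, E = 72, F = 26.
Truncation replaces each original edge-end by a new vertex, so V′ = 2E = 144.
Each original edge survives, and each old vertex of degree d contributes d new edges; summing degrees gives Σd = 2E, so E′ = E + 2E = 3E = 216.
Each original face survives and each original vertex becomes one new face: F′ = F + V = 74.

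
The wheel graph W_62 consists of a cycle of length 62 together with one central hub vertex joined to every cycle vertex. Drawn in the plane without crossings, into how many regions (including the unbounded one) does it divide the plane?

W_62 has V = 62 + 1 = 63 vertices and E = 2·62 = 124 edges.
By Euler's formula F = 2 − V + E = 2 − 63 + 124 = 63.

63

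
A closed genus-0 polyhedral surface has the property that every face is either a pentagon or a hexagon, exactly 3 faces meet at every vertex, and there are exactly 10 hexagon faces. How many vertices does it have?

40

Let x be the number of pentagons; then F = 10 + x.
Edge–face incidences: 2E = 6·10 + 5·x = 60 + 5x.
Every vertex has degree 3, so 3V = 2E.
Euler: V − E + F = 2 ⇒ (2E)/3 − E + (10 + x) = 2.
Multiply by 6: 2·(2E) − 3·(2E) + 6·(10 + x) = 12, i.e. 60 + 6x − (60 + 5x) = 12.
Collecting terms: x = 12.
Then 2E = 60 + 5·12 = 120, so E = 60, V = 2E/3 = 40, F = 10 + 12 = 22.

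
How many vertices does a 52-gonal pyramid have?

53

A pyramid on an n-gon base has one n-gon and n triangles: V = 52 + 1 = 53, E = 2·52 = 104, F = 52 + 1 = 53.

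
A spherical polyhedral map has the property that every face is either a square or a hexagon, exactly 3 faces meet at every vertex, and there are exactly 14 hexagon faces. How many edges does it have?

Let x be the number of squares; then F = 14 + x.
Edge–face incidences: 2E = 6·14 + 4·x = 84 + 4x.
Every vertex has degree 3, so 3V = 2E.
Euler: V − E + F = 2 ⇒ (2E)/3 − E + (14 + x) = 2.
Multiply by 6: 2·(2E) − 3·(2E) + 6·(14 + x) = 12, i.e. 84 + 6x − (84 + 4x) = 12.
Collecting terms: 2x = 12, so x = 6.
Then 2E = 84 + 4·6 = 108, so E = 54, V = 2E/3 = 36, F = 14 + 6 = 20.

54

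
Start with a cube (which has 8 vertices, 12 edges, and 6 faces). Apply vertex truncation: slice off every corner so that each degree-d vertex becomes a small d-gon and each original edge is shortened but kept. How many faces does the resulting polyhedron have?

14

Truncation replaces each original edge-end by a new vertex, so V′ = 2E = 24.
Each original edge survives, and each old vertex of degree d contributes d new edges; summing degrees gives Σd = 2E, so E′ = E + 2E = 3E = 36.
Each original face survives and each original vertex becomes one new face: F′ = F + V = 14.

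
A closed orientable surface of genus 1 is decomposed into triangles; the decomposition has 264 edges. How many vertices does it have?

χ = 2 − 2·1 = 0, and every face is a triangle so 3F = 2E.
F = 2E/3 = 176. Then V = 0 + E − F = 0 + 264 − 176 = 88.

88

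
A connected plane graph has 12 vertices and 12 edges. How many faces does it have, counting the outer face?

Euler's formula for a connected plane graph: V − E + F = 2, so F = 2 − 12 + 12 = 2.

2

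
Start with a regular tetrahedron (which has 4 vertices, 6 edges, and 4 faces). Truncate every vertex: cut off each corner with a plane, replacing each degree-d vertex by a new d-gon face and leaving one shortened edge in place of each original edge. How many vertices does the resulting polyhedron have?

Truncation replaces each original edge-end by a new vertex, so V′ = 2E = 12.
Each original edge survives, and each old vertex of degree d contributes d new edges; summing degrees gives Σd = 2E, so E′ = E + 2E = 3E = 18.
Each original face survives and each original vertex becomes one new face: F′ = F + V = 8.

12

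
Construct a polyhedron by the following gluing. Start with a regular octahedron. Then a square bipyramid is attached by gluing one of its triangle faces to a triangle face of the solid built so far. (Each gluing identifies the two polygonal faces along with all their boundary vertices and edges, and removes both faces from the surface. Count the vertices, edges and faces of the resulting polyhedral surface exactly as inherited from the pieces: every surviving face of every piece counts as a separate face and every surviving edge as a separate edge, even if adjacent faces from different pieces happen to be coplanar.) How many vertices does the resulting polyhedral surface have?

9

A regular octahedron: V=6, E=12, F=8.
Attach a square bipyramid (V=6, E=12, F=8) along a 3-gon: merge 3 vertices and 3 edges, delete both glued faces → V=9, E=21, F=14.
Check: V − E + F = 9 − 21 + 14 = 2.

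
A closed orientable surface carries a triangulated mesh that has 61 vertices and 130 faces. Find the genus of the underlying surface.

3

Every face is a triangle, so 2E = 3·130 = 390, giving E = 195.
χ = V − E + F = 61 − 195 + 130 = -4.
For a closed orientable surface χ = 2 − 2g, so g = (2 − (-4))/2 = 3.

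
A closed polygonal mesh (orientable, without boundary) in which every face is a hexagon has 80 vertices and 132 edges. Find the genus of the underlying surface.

Every face is a hexagon and each edge borders two faces, so 6F = 2·132, giving F = 44.
χ = V − E + F = 80 − 132 + 44 = -8.
For a closed orientable surface χ = 2 − 2g, so g = (2 − (-8))/2 = 5.

5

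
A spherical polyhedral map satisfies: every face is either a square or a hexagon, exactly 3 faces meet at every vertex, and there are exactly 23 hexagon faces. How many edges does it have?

81

Let x be the number of squares; then F = 23 + x.
Edge–face incidences: 2E = 6·23 + 4·x = 138 + 4x.
Every vertex has degree 3, so 3V = 2E.
Euler: V − E + F = 2 ⇒ (2E)/3 − E + (23 + x) = 2.
Multiply by 6: 2·(2E) − 3·(2E) + 6·(23 + x) = 12, i.e. 138 + 6x − (138 + 4x) = 12.
Collecting terms: 2x = 12, so x = 6.
Then 2E = 138 + 4·6 = 162, so E = 81, V = 2E/3 = 54, F = 23 + 6 = 29.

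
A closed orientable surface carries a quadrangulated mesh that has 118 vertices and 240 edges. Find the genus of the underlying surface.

2

Every face is a square and each edge borders two faces, so 4F = 2·240, giving F = 120.
χ = V − E + F = 118 − 240 + 120 = -2.
For a closed orientable surface χ = 2 − 2g, so g = (2 − (-2))/2 = 2.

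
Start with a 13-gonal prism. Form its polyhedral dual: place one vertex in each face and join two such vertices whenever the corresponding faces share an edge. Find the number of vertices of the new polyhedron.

The base solid has V = 26, E = 39, F = 15.
The dual swaps V and F and preserves E: V′ = F = 15, E′ = E = 39, F′ = V = 26.

15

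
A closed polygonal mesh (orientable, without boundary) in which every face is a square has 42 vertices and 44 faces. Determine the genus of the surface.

Every face is a square, so 2E = 4·44 = 176, giving E = 88.
χ = V − E + F = 42 − 88 + 44 = -2.
For a closed orientable surface χ = 2 − 2g, so g = (2 − (-2))/2 = 2.

2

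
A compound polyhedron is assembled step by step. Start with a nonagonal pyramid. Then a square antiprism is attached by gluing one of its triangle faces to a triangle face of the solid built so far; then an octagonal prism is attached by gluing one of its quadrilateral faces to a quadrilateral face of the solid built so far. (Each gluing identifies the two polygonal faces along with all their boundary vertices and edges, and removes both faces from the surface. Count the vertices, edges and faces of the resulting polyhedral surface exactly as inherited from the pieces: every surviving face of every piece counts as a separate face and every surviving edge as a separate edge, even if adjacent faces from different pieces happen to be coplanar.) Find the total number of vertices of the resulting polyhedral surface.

27

A nonagonal pyramid: V=10, E=18, F=10.
Attach a square antiprism (V=8, E=16, F=10) along a 3-gon: merge 3 vertices and 3 edges, delete both glued faces → V=15, E=31, F=18.
Attach an octagonal prism (V=16, E=24, F=10) along a 4-gon: merge 4 vertices and 4 edges, delete both glued faces → V=27, E=51, F=26.
Check: V − E + F = 27 − 51 + 26 = 2.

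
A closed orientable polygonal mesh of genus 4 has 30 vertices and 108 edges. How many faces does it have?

For a closed orientable surface of genus 4, χ = 2 − 2·4 = -6.
F = -6 − V + E = -6 − 30 + 108 = 72.

72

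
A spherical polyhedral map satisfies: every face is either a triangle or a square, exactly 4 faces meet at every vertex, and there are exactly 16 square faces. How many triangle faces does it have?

8

Let x be the number of triangles; then F = 16 + x.
Edge–face incidences: 2E = 4·16 + 3·x = 64 + 3x.
Every vertex has degree 4, so 4V = 2E.
Euler: V − E + F = 2 ⇒ (2E)/4 − E + (16 + x) = 2.
Multiply by 8: 2·(2E) − 4·(2E) + 8·(16 + x) = 16, i.e. 128 + 8x − 2·(64 + 3x) = 16.
Collecting terms: 2x = 16, so x = 8.
Then 2E = 64 + 3·8 = 88, so E = 44, V = 2E/4 = 22, F = 16 + 8 = 24.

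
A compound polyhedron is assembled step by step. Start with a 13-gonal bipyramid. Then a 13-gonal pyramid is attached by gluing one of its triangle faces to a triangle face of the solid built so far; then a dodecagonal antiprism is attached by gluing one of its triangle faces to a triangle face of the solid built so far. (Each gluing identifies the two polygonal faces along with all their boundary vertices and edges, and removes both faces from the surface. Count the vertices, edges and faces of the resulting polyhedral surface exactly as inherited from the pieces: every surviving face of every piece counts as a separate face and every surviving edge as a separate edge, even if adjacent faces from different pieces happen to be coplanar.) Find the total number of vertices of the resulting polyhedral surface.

A 13-gonal bipyramid: V=15, E=39, F=26.
Attach a 13-gonal pyramid (V=14, E=26, F=14) along a 3-gon: merge 3 vertices and 3 edges, delete both glued faces → V=26, E=62, F=38.
Attach a dodecagonal antiprism (V=24, E=48, F=26) along a 3-gon: merge 3 vertices and 3 edges, delete both glued faces → V=47, E=107, F=62.
Check: V − E + F = 47 − 107 + 62 = 2.

47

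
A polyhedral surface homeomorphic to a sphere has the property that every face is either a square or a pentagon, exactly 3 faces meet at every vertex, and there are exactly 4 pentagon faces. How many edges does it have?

18

Let x be the number of squares; then F = 4 + x.
Edge–face incidences: 2E = 5·4 + 4·x = 20 + 4x.
Every vertex has degree 3, so 3V = 2E.
Euler: V − E + F = 2 ⇒ (2E)/3 − E + (4 + x) = 2.
Multiply by 6: 2·(2E) − 3·(2E) + 6·(4 + x) = 12, i.e. 24 + 6x − (20 + 4x) = 12.
Collecting terms: 2x + 4 = 12, so 2x = 8, so x = 4.
Then 2E = 20 + 4·4 = 36, so E = 18, V = 2E/3 = 12, F = 4 + 4 = 8.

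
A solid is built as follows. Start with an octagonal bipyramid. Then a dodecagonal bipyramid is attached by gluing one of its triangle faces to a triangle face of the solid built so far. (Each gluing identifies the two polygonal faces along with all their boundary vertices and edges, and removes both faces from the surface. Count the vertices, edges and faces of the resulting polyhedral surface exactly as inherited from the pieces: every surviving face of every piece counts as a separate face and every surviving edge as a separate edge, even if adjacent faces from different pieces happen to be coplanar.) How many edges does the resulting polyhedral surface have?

An octagonal bipyramid: V=10, E=24, F=16.
Attach a dodecagonal bipyramid (V=14, E=36, F=24) along a 3-gon: merge 3 vertices and 3 edges, delete both glued faces → V=21, E=57, F=38.
Check: V − E + F = 21 − 57 + 38 = 2.

57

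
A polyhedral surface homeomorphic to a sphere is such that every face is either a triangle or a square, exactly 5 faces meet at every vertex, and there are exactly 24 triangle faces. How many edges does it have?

Let x be the number of squares; then F = 24 + x.
Edge–face incidences: 2E = 3·24 + 4·x = 72 + 4x.
Every vertex has degree 5, so 5V = 2E.
Euler: V − E + F = 2 ⇒ (2E)/5 − E + (24 + x) = 2.
Multiply by 10: 2·(2E) − 5·(2E) + 10·(24 + x) = 20, i.e. 240 + 10x − 3·(72 + 4x) = 20.
Collecting terms: −2x + 24 = 20, so −2x = −4, so x = 2.
Then 2E = 72 + 4·2 = 80, so E = 40, V = 2E/5 = 16, F = 24 + 2 = 26.

40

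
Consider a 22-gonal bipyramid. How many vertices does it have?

A bipyramid over an n-gon has 2n triangular faces and n + 2 vertices: V = 22 + 2 = 24, E = 3·22 = 66, F = 2·22 = 44.

24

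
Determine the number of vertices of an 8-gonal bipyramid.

A bipyramid over an n-gon has 2n triangular faces and n + 2 vertices: V = 8 + 2 = 10, E = 3·8 = 24, F = 2·8 = 16.

10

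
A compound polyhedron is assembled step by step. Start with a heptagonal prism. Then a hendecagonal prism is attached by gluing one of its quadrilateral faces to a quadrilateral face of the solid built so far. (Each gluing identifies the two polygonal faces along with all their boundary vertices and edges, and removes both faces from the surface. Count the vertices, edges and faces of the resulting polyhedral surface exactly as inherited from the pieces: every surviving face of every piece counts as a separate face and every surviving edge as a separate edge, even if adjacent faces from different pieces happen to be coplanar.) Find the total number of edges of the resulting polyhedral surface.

A heptagonal prism: V=14, E=21, F=9.
Attach a hendecagonal prism (V=22, E=33, F=13) along a 4-gon: merge 4 vertices and 4 edges, delete both glued faces → V=32, E=50, F=20.
Check: V − E + F = 32 − 50 + 20 = 2.

50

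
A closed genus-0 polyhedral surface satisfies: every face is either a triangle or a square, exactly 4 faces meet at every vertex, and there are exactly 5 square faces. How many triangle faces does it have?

Let x be the number of triangles; then F = 5 + x.
Edge–face incidences: 2E = 4·5 + 3·x = 20 + 3x.
Every vertex has degree 4, so 4V = 2E.
Euler: V − E + F = 2 ⇒ (2E)/4 − E + (5 + x) = 2.
Multiply by 8: 2·(2E) − 4·(2E) + 8·(5 + x) = 16, i.e. 40 + 8x − 2·(20 + 3x) = 16.
Collecting terms: 2x = 16, so x = 8.
Then 2E = 20 + 3·8 = 44, so E = 22, V = 2E/4 = 11, F = 5 + 8 = 13.

8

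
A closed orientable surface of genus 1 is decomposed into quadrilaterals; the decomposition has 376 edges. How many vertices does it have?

χ = 2 − 2·1 = 0, and every face is a square so 4F = 2E.
F = 2E/4 = 188. Then V = 0 + E − F = 0 + 376 − 188 = 188.

188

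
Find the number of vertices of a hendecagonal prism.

22

A prism on an n-gon has two n-gon bases and n rectangular sides: V = 2·11 = 22, E = 3·11 = 33, F = 11 + 2 = 13.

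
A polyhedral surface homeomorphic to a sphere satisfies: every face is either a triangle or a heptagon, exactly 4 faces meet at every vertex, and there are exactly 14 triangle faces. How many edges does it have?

28

Let x be the number of heptagons; then F = 14 + x.
Edge–face incidences: 2E = 3·14 + 7·x = 42 + 7x.
Every vertex has degree 4, so 4V = 2E.
Euler: V − E + F = 2 ⇒ (2E)/4 − E + (14 + x) = 2.
Multiply by 8: 2·(2E) − 4·(2E) + 8·(14 + x) = 16, i.e. 112 + 8x − 2·(42 + 7x) = 16.
Collecting terms: −6x + 28 = 16, so −6x = −12, so x = 2.
Then 2E = 42 + 7·2 = 56, so E = 28, V = 2E/4 = 14, F = 14 + 2 = 16.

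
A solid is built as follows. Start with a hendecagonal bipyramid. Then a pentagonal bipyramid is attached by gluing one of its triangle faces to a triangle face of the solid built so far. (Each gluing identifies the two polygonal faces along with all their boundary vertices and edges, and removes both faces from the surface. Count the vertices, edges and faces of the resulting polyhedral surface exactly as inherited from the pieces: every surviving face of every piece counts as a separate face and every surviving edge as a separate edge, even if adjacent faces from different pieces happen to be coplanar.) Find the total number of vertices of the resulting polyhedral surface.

A hendecagonal bipyramid: V=13, E=33, F=22.
Attach a pentagonal bipyramid (V=7, E=15, F=10) along a 3-gon: merge 3 vertices and 3 edges, delete both glued faces → V=17, E=45, F=30.
Check: V − E + F = 17 − 45 + 30 = 2.

17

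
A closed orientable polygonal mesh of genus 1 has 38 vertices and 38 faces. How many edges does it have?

76

For a closed orientable surface of genus 1, χ = 2 − 2·1 = 0.
E = V + F − (0) = 38 + 38 − (0) = 76.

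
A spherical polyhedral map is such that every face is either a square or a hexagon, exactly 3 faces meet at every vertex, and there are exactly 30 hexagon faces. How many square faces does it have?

Let x be the number of squares; then F = 30 + x.
Edge–face incidences: 2E = 6·30 + 4·x = 180 + 4x.
Every vertex has degree 3, so 3V = 2E.
Euler: V − E + F = 2 ⇒ (2E)/3 − E + (30 + x) = 2.
Multiply by 6: 2·(2E) − 3·(2E) + 6·(30 + x) = 12, i.e. 180 + 6x − (180 + 4x) = 12.
Collecting terms: 2x = 12, so x = 6.
Then 2E = 180 + 4·6 = 204, so E = 102, V = 2E/3 = 68, F = 30 + 6 = 36.

6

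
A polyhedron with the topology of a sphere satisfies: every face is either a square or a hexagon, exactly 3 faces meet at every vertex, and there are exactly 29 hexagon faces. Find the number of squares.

Let x be the number of squares; then F = 29 + x.
Edge–face incidences: 2E = 6·29 + 4·x = 174 + 4x.
Every vertex has degree 3, so 3V = 2E.
Euler: V − E + F = 2 ⇒ (2E)/3 − E + (29 + x) = 2.
Multiply by 6: 2·(2E) − 3·(2E) + 6·(29 + x) = 12, i.e. 174 + 6x − (174 + 4x) = 12.
Collecting terms: 2x = 12, so x = 6.
Then 2E = 174 + 4·6 = 198, so E = 99, V = 2E/3 = 66, F = 29 + 6 = 35.

6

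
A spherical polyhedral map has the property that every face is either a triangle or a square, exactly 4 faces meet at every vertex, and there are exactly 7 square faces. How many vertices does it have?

Let x be the number of triangles; then F = 7 + x.
Edge–face incidences: 2E = 4·7 + 3·x = 28 + 3x.
Every vertex has degree 4, so 4V = 2E.
Euler: V − E + F = 2 ⇒ (2E)/4 − E + (7 + x) = 2.
Multiply by 8: 2·(2E) − 4·(2E) + 8·(7 + x) = 16, i.e. 56 + 8x − 2·(28 + 3x) = 16.
Collecting terms: 2x = 16, so x = 8.
Then 2E = 28 + 3·8 = 52, so E = 26, V = 2E/4 = 13, F = 7 + 8 = 15.

13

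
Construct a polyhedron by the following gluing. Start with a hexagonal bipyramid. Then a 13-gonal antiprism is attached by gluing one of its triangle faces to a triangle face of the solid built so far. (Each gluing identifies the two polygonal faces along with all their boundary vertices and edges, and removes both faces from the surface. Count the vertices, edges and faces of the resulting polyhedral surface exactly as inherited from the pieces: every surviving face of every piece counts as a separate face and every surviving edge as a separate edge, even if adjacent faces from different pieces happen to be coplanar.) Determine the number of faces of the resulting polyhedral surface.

38

A hexagonal bipyramid: V=8, E=18, F=12.
Attach a 13-gonal antiprism (V=26, E=52, F=28) along a 3-gon: merge 3 vertices and 3 edges, delete both glued faces → V=31, E=67, F=38.
Check: V − E + F = 31 − 67 + 38 = 2.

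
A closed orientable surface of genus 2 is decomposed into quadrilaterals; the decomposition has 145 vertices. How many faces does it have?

147

χ = 2 − 2·2 = -2, and every face is a square so 4F = 2E.
V − E + F = -2 with E = 4F/2 gives 145 − (4/2 − 1)·F = -2, so F = 147 and E = 294.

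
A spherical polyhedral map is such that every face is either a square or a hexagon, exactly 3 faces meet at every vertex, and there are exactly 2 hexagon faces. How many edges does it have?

Let x be the number of squares; then F = 2 + x.
Edge–face incidences: 2E = 6·2 + 4·x = 12 + 4x.
Every vertex has degree 3, so 3V = 2E.
Euler: V − E + F = 2 ⇒ (2E)/3 − E + (2 + x) = 2.
Multiply by 6: 2·(2E) − 3·(2E) + 6·(2 + x) = 12, i.e. 12 + 6x − (12 + 4x) = 12.
Collecting terms: 2x = 12, so x = 6.
Then 2E = 12 + 4·6 = 36, so E = 18, V = 2E/3 = 12, F = 2 + 6 = 8.

18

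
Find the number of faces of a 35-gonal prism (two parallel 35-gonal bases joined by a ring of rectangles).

37

A prism on an n-gon has two n-gon bases and n rectangular sides: V = 2·35 = 70, E = 3·35 = 105, F = 35 + 2 = 37.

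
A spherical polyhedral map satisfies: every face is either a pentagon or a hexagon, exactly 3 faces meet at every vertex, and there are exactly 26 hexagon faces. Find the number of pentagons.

Let x be the number of pentagons; then F = 26 + x.
Edge–face incidences: 2E = 6·26 + 5·x = 156 + 5x.
Every vertex has degree 3, so 3V = 2E.
Euler: V − E + F = 2 ⇒ (2E)/3 − E + (26 + x) = 2.
Multiply by 6: 2·(2E) − 3·(2E) + 6·(26 + x) = 12, i.e. 156 + 6x − (156 + 5x) = 12.
Collecting terms: x = 12.
Then 2E = 156 + 5·12 = 216, so E = 108, V = 2E/3 = 72, F = 26 + 12 = 38.

12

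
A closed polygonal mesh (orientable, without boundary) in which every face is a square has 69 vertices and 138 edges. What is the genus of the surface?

1

Every face is a square and each edge borders two faces, so 4F = 2·138, giving F = 69.
χ = V − E + F = 69 − 138 + 69 = 0.
For a closed orientable surface χ = 2 − 2g, so g = (2 − (0))/2 = 1.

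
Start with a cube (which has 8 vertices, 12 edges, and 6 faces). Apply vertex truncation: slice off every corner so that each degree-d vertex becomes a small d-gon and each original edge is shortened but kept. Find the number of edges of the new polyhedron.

36

Truncation replaces each original edge-end by a new vertex, so V′ = 2E = 24.
Each original edge survives, and each old vertex of degree d contributes d new edges; summing degrees gives Σd = 2E, so E′ = E + 2E = 3E = 36.
Each original face survives and each original vertex becomes one new face: F′ = F + V = 14.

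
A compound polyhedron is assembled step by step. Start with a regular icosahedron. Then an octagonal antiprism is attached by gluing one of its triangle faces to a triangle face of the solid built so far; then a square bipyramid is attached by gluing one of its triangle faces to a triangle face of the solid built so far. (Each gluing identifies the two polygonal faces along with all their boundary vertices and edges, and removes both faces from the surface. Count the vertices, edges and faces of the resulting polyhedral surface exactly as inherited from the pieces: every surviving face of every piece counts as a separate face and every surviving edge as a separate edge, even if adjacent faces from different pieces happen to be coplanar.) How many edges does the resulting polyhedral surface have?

A regular icosahedron: V=12, E=30, F=20.
Attach an octagonal antiprism (V=16, E=32, F=18) along a 3-gon: merge 3 vertices and 3 edges, delete both glued faces → V=25, E=59, F=36.
Attach a square bipyramid (V=6, E=12, F=8) along a 3-gon: merge 3 vertices and 3 edges, delete both glued faces → V=28, E=68, F=42.
Check: V − E + F = 28 − 68 + 42 = 2.

68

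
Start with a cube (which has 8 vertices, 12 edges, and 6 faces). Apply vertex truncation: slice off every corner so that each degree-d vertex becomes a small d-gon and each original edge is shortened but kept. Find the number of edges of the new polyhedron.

36

Truncation replaces each original edge-end by a new vertex, so V′ = 2E = 24.
Each original edge survives, and each old vertex of degree d contributes d new edges; summing degrees gives Σd = 2E, so E′ = E + 2E = 3E = 36.
Each original face survives and each original vertex becomes one new face: F′ = F + V = 14.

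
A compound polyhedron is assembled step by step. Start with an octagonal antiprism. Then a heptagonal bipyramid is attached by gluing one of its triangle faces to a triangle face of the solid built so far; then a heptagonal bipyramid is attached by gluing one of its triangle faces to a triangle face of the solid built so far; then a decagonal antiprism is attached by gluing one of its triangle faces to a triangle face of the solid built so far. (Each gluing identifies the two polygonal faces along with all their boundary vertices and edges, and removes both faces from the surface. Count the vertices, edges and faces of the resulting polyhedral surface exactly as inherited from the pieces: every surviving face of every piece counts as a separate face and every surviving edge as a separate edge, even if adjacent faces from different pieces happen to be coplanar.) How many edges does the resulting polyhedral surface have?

105

An octagonal antiprism: V=16, E=32, F=18.
Attach a heptagonal bipyramid (V=9, E=21, F=14) along a 3-gon: merge 3 vertices and 3 edges, delete both glued faces → V=22, E=50, F=30.
Attach a heptagonal bipyramid (V=9, E=21, F=14) along a 3-gon: merge 3 vertices and 3 edges, delete both glued faces → V=28, E=68, F=42.
Attach a decagonal antiprism (V=20, E=40, F=22) along a 3-gon: merge 3 vertices and 3 edges, delete both glued faces → V=45, E=105, F=62.
Check: V − E + F = 45 − 105 + 62 = 2.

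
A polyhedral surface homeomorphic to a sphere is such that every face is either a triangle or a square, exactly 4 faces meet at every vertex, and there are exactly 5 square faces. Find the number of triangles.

Let x be the number of triangles; then F = 5 + x.
Edge–face incidences: 2E = 4·5 + 3·x = 20 + 3x.
Every vertex has degree 4, so 4V = 2E.
Euler: V − E + F = 2 ⇒ (2E)/4 − E + (5 + x) = 2.
Multiply by 8: 2·(2E) − 4·(2E) + 8·(5 + x) = 16, i.e. 40 + 8x − 2·(20 + 3x) = 16.
Collecting terms: 2x = 16, so x = 8.
Then 2E = 20 + 3·8 = 44, so E = 22, V = 2E/4 = 11, F = 5 + 8 = 13.

8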